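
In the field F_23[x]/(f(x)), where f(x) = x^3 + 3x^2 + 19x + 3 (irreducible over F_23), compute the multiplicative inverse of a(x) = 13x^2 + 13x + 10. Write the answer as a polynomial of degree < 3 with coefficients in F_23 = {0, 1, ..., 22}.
a(x)^(-1) ≡ 6x^2 + x + 17 (mod f(x))

Since f is irreducible over F_23, F_23[x]/(f) is a field and a(x) ≠ 0 has an inverse. Apply the extended Euclidean algorithm to f(x) and a(x) in F_23[x]: f(x) = (16x + 9)·a(x) + (18x + 5);  a(x) = (2x + 4)·(18x + 5) + (13). The last nonzero remainder is the constant 13 = gcd(f, a) in F_23. Back-substituting through the division chain expresses 13 = s(x)·a(x) + t(x)·f(x) with s(x) ≡ 9x^2 + 13x + 14 (mod f), so (9x^2 + 13x + 14)·a(x) ≡ 13 (mod f). Multiplying by 13^(-1) ≡ 16 in F_23 gives a(x)^(-1) ≡ 16·(9x^2 + 13x + 14) ≡ 6x^2 + x + 17 (mod f). Check: (13x^2 + 13x + 10)·(6x^2 + x + 17) = 9x^4 + 22x^3 + 18x^2 + x + 9 ≡ 1 (mod x^3 + 3x^2 + 19x + 3).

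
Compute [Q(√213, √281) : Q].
[Q(√213, √281) : Q] = 4

[Q(√213):Q] = 2 (min poly x^2 - 213, irreducible since 213 is squarefree > 1). For the top step, suppose √281 ∈ Q(√213), say √281 = c + d√213 with c, d ∈ Q. Squaring: 281 = c^2 + 213d^2 + 2cd√213. Since √213 ∉ Q this forces 2cd = 0. If d = 0 then √281 = c ∈ Q, contradicting 281 squarefree > 1. If c = 0 then 281 = 213d^2, so 213·281 = (213d)^2 is a perfect square in Q — but 213·281 = 59853 is not a perfect square (since 213 and 281 are distinct squarefree integers). Contradiction. Hence √281 ∉ Q(√213), so x^2 - 281 stays irreducible over Q(√213) and [Q(√213, √281) : Q(√213)] = 2. By the tower law, [Q(√213, √281) : Q] = 2 · 2 = 4.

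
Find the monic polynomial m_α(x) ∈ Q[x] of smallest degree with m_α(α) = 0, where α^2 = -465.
m_α(x) = x^2 + 465

α satisfies α^2 + 465 = 0, so x^2 + 465 annihilates α. Since d = -465 is squarefree and ≠ 1, it is not a perfect square in Q, so x^2 + 465 has no rational root and is therefore irreducible over Q (a degree-2 polynomial over a field is irreducible iff it has no root). Hence m_α(x) = x^2 + 465.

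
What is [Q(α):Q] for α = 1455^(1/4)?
[Q(α):Q] = 4

α is a root of x^4 - 1455. By Eisenstein's criterion at the prime p = 3 (which divides the constant term 1455 but p^2 = 9 does not, since 1455 is squarefree), x^4 - 1455 is irreducible over Q. Hence [Q(α):Q] = 4.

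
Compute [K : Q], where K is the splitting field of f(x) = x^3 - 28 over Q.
[K : Q] = 6

The roots of x^3 - 28 are ∛28, ω∛28, ω^2∛28 where ω = e^(2πi/3) is a primitive cube root of unity, so K = Q(∛28, ω). Now [Q(∛28):Q] = 3 (since 28 is not a perfect cube, x^3 - 28 is irreducible) and [Q(ω):Q] = 2. Both 2 and 3 divide [K:Q], and [K:Q] ≤ 3·2 = 6, so [K:Q] = 6. (Equivalently: Q(∛28) ⊂ R but ω ∉ R, so [K : Q(∛28)] = 2.)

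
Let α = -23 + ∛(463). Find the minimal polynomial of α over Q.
m_α(x) = x^3 + 69x^2 + 1587x + 11704

Set β = α + 23 = ∛(463), so β^3 = 463. Then (α + 23)^3 - 463 = 0, i.e. α is a root of g(x) = (x + 23)^3 - 463 = x^3 + 69x^2 + 1587x + 11704. Since g(x) = h(x + 23) where h(x) = x^3 - 463, and h is irreducible over Q (because 463 is not a perfect cube, so h has no rational root, and a monic cubic with no rational root is irreducible), g is also irreducible (irreducibility is preserved under the substitution x → x + 23). Hence m_α(x) = x^3 + 69x^2 + 1587x + 11704.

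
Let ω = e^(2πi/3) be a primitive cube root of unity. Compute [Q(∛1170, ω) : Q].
[Q(∛1170, ω) : Q] = 6

[Q(∛1170):Q] = 3 (min poly x^3 - 1170, irreducible since 1170 is not a perfect cube). [Q(ω):Q] = 2 (min poly x^2 + x + 1). Since Q(∛1170) ⊂ R and ω ∉ R, we have ω ∉ Q(∛1170), so x^2 + x + 1 remains irreducible over Q(∛1170) and [Q(∛1170, ω) : Q(∛1170)] = 2. By the tower law, [Q(∛1170, ω) : Q] = 3 · 2 = 6. (In fact Q(∛1170, ω) is the splitting field of x^3 - 1170 over Q.)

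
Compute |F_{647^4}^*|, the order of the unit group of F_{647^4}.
|F_{647^4}^*| = 175233494880

F_{647^4} has 647^4 = 175233494881 elements; its multiplicative group consists of all nonzero elements, so |F_{647^4}^*| = 175233494881 - 1 = 175233494880. (It is cyclic since any finite subgroup of the multiplicative group of a field is cyclic.)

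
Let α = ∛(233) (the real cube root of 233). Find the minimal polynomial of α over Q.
m_α(x) = x^3 - 233

α satisfies α^3 = 233, so x^3 - 233 annihilates α. By the rational root test, a rational root p/q (in lowest terms) of x^3 - 233 would satisfy p^3 = 233 q^3, forcing q = 1 and p^3 = 233; but 233 is not a perfect cube, contradiction. A monic cubic over Q with no rational root is irreducible (any nontrivial factorization would include a linear factor). Hence x^3 - 233 is the minimal polynomial of α, and in particular [Q(α):Q] = 3.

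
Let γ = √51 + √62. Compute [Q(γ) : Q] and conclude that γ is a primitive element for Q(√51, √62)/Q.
[Q(γ) : Q] = 4 (equivalently, Q(γ) = Q(√51, √62))

Obviously Q(γ) ⊆ Q(√51, √62), and [Q(√51, √62):Q] = 4 (since 51, 62 are distinct squarefree integers > 1 with 3162 not a perfect square). To show equality we compute the minimal polynomial of γ. From γ = √51 + √62: γ^2 = 51 + 2√(3162) + 62 = 113 + 2√(3162), so γ^2 - 113 = 2√(3162); squaring, (γ^2 - 113)^2 = 4·3162, i.e. γ^4 - 226γ^2 + 12769 - 12648 = 0, i.e. γ^4 - 226γ^2 + 121 = 0. So γ is a root of x^4 - 226x^2 + 121. This polynomial is irreducible over Q: it has no rational root (each ±√51 ± √62 is irrational), and any factorization into two quadratics over Q would force √(3162) ∈ Q (pairing opposite roots) or √51, √62 ∈ Q (other pairings), all impossible. Hence [Q(γ):Q] = 4 = [Q(√51, √62):Q], so Q(γ) = Q(√51, √62).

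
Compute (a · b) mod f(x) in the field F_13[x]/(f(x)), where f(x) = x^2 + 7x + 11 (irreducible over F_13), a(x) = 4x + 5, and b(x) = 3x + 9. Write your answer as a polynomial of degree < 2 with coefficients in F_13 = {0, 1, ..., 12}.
a · b ≡ 6x + 4 (mod f(x))

Multiply in F_13[x]: a(x)·b(x) = (4x + 5)·(3x + 9) = 12x^2 + 12x + 6. This has degree ≥ 2, so divide by f(x) over F_13: 12x^2 + 12x + 6 = (12)·(x^2 + 7x + 11) + (6x + 4). Hence a·b ≡ 6x + 4 (mod f). (F_13[x]/(f) is a field with 13^2 = 169 elements since f is irreducible of degree 2.)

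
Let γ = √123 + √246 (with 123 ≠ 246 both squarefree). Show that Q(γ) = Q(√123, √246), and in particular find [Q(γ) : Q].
[Q(γ) : Q] = 4 (equivalently, Q(γ) = Q(√123, √246))

Obviously Q(γ) ⊆ Q(√123, √246), and [Q(√123, √246):Q] = 4 (since 123, 246 are distinct squarefree integers > 1 with 30258 not a perfect square). To show equality we compute the minimal polynomial of γ. From γ = √123 + √246: γ^2 = 123 + 2√(30258) + 246 = 369 + 2√(30258), so γ^2 - 369 = 2√(30258); squaring, (γ^2 - 369)^2 = 4·30258, i.e. γ^4 - 738γ^2 + 136161 - 121032 = 0, i.e. γ^4 - 738γ^2 + 15129 = 0. So γ is a root of x^4 - 738x^2 + 15129. This polynomial is irreducible over Q: it has no rational root (each ±√123 ± √246 is irrational), and any factorization into two quadratics over Q would force √(30258) ∈ Q (pairing opposite roots) or √123, √246 ∈ Q (other pairings), all impossible. Hence [Q(γ):Q] = 4 = [Q(√123, √246):Q], so Q(γ) = Q(√123, √246).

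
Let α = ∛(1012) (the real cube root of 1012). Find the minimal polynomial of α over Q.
m_α(x) = x^3 - 1012

α satisfies α^3 = 1012, so x^3 - 1012 annihilates α. By the rational root test, a rational root p/q (in lowest terms) of x^3 - 1012 would satisfy p^3 = 1012 q^3, forcing q = 1 and p^3 = 1012; but 1012 is not a perfect cube, contradiction. A monic cubic over Q with no rational root is irreducible (any nontrivial factorization would include a linear factor). Hence x^3 - 1012 is the minimal polynomial of α, and in particular [Q(α):Q] = 3.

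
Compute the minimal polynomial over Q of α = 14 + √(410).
m_α(x) = x^2 - 28x - 214

From α - 14 = √(410), squaring gives (α - 14)^2 = 410, i.e. α^2 - 28α + 196 = 410, so α^2 - 28α - 214 = 0. The discriminant of x^2 - 28x - 214 is (-28)^2 - 4·(-214) = 784 + 856 = 1640, and 4·(410) is not a perfect square in Q since 410 is squarefree and ≠ 1. Hence x^2 - 28x - 214 is irreducible over Q and is the minimal polynomial of α.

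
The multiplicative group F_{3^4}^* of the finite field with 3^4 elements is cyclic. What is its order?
|F_{3^4}^*| = 80

F_{3^4} has 3^4 = 81 elements; its multiplicative group consists of all nonzero elements, so |F_{3^4}^*| = 81 - 1 = 80. (It is cyclic since any finite subgroup of the multiplicative group of a field is cyclic.)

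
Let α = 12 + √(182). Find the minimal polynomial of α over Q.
m_α(x) = x^2 - 24x - 38

From α - 12 = √(182), squaring gives (α - 12)^2 = 182, i.e. α^2 - 24α + 144 = 182, so α^2 - 24α - 38 = 0. The discriminant of x^2 - 24x - 38 is (-24)^2 - 4·(-38) = 576 + 152 = 728, and 4·(182) is not a perfect square in Q since 182 is squarefree and ≠ 1. Hence x^2 - 24x - 38 is irreducible over Q and is the minimal polynomial of α.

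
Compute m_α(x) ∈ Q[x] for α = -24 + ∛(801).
m_α(x) = x^3 + 72x^2 + 1728x + 13023

Set β = α + 24 = ∛(801), so β^3 = 801. Then (α + 24)^3 - 801 = 0, i.e. α is a root of g(x) = (x + 24)^3 - 801 = x^3 + 72x^2 + 1728x + 13023. Since g(x) = h(x + 24) where h(x) = x^3 - 801, and h is irreducible over Q (because 801 is not a perfect cube, so h has no rational root, and a monic cubic with no rational root is irreducible), g is also irreducible (irreducibility is preserved under the substitution x → x + 24). Hence m_α(x) = x^3 + 72x^2 + 1728x + 13023.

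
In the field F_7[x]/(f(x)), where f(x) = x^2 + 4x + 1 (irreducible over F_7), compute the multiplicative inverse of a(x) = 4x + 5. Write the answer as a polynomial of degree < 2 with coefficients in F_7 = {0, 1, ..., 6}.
a(x)^(-1) ≡ x + 1 (mod f(x))

Since f is irreducible over F_7, F_7[x]/(f) is a field and a(x) ≠ 0 has an inverse. Apply the extended Euclidean algorithm to f(x) and a(x) in F_7[x]: f(x) = (2x + 2)·a(x) + (5). The last nonzero remainder is the constant 5 = gcd(f, a) in F_7. Back-substituting through the division chain expresses 5 = s(x)·a(x) + t(x)·f(x) with s(x) ≡ 5x + 5 (mod f), so (5x + 5)·a(x) ≡ 5 (mod f). Multiplying by 5^(-1) ≡ 3 in F_7 gives a(x)^(-1) ≡ 3·(5x + 5) ≡ x + 1 (mod f). Check: (4x + 5)·(x + 1) = 4x^2 + 2x + 5 ≡ 1 (mod x^2 + 4x + 1).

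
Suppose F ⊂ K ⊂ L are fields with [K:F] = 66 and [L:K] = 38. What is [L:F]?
[L:F] = 2508

The tower law says that for any tower of field extensions F ⊂ K ⊂ L with finite degrees, [L:F] = [L:K] · [K:F]. Here this gives [L:F] = 38 · 66 = 2508.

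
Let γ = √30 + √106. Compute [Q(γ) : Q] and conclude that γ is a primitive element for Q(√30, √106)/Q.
[Q(γ) : Q] = 4 (equivalently, Q(γ) = Q(√30, √106))

Obviously Q(γ) ⊆ Q(√30, √106), and [Q(√30, √106):Q] = 4 (since 30, 106 are distinct squarefree integers > 1 with 3180 not a perfect square). To show equality we compute the minimal polynomial of γ. From γ = √30 + √106: γ^2 = 30 + 2√(3180) + 106 = 136 + 2√(3180), so γ^2 - 136 = 2√(3180); squaring, (γ^2 - 136)^2 = 4·3180, i.e. γ^4 - 272γ^2 + 18496 - 12720 = 0, i.e. γ^4 - 272γ^2 + 5776 = 0. So γ is a root of x^4 - 272x^2 + 5776. This polynomial is irreducible over Q: it has no rational root (each ±√30 ± √106 is irrational), and any factorization into two quadratics over Q would force √(3180) ∈ Q (pairing opposite roots) or √30, √106 ∈ Q (other pairings), all impossible. Hence [Q(γ):Q] = 4 = [Q(√30, √106):Q], so Q(γ) = Q(√30, √106).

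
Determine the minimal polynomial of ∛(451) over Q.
m_α(x) = x^3 - 451

α satisfies α^3 = 451, so x^3 - 451 annihilates α. By the rational root test, a rational root p/q (in lowest terms) of x^3 - 451 would satisfy p^3 = 451 q^3, forcing q = 1 and p^3 = 451; but 451 is not a perfect cube, contradiction. A monic cubic over Q with no rational root is irreducible (any nontrivial factorization would include a linear factor). Hence x^3 - 451 is the minimal polynomial of α, and in particular [Q(α):Q] = 3.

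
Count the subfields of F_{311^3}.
F_{311^3} has 2 subfields

The subfields of F_{p^n} are exactly the fields F_{p^d} for d | n (each is the fixed field of the unique index-d subgroup of Gal(F_{p^n}/F_p) ≅ Z/nZ). The divisors of n = 3 are {1, 3}, giving 2 subfields: F_{311^1}, F_{311^3}.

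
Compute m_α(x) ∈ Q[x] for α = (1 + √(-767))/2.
m_α(x) = x^2 - x + 192

From 2α - 1 = √(-767), squaring gives (2α - 1)^2 = -767, i.e. 4α^2 - 4α + 1 = -767, so α^2 - α + (1 + 767)/4 = 0. Since -767 ≡ 1 (mod 4), (1 + 767)/4 = 192 ∈ Z. The polynomial x^2 - x + 192 has discriminant 1 - 4·(192) = -767, which is not a perfect square in Q (d = -767 is squarefree and ≠ 1), so x^2 - x + 192 is irreducible over Q. It is the minimal polynomial of α.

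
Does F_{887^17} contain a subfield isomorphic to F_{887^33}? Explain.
No: F_{887^33} is not a subfield of F_{887^17}

F_{p^m} embeds in F_{p^n} iff m | n. Here 33 ∤ 17 (since 17 = 0·33 + 17 with remainder 17 ≠ 0), so F_{887^33} is not a subfield of F_{887^17}. Equivalently: if it were, the tower law would give 33 = [F_{887^33}:F_887] dividing [F_{887^17}:F_887] = 17, contradiction.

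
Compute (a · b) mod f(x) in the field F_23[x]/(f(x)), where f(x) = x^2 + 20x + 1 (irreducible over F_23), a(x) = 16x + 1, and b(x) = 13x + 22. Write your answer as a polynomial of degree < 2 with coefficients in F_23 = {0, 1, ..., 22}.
a · b ≡ 21 (mod f(x))

Multiply in F_23[x]: a(x)·b(x) = (16x + 1)·(13x + 22) = x^2 + 20x + 22. This has degree ≥ 2, so divide by f(x) over F_23: x^2 + 20x + 22 = (1)·(x^2 + 20x + 1) + (21). Hence a·b ≡ 21 (mod f). (F_23[x]/(f) is a field with 23^2 = 529 elements since f is irreducible of degree 2.)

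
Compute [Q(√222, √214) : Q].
[Q(√222, √214) : Q] = 4

[Q(√222):Q] = 2 (min poly x^2 - 222, irreducible since 222 is squarefree > 1). For the top step, suppose √214 ∈ Q(√222), say √214 = c + d√222 with c, d ∈ Q. Squaring: 214 = c^2 + 222d^2 + 2cd√222. Since √222 ∉ Q this forces 2cd = 0. If d = 0 then √214 = c ∈ Q, contradicting 214 squarefree > 1. If c = 0 then 214 = 222d^2, so 222·214 = (222d)^2 is a perfect square in Q — but 222·214 = 47508 is not a perfect square (since 222 and 214 are distinct squarefree integers). Contradiction. Hence √214 ∉ Q(√222), so x^2 - 214 stays irreducible over Q(√222) and [Q(√222, √214) : Q(√222)] = 2. By the tower law, [Q(√222, √214) : Q] = 2 · 2 = 4.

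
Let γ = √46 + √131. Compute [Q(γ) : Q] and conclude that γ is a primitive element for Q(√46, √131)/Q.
[Q(γ) : Q] = 4 (equivalently, Q(γ) = Q(√46, √131))

Obviously Q(γ) ⊆ Q(√46, √131), and [Q(√46, √131):Q] = 4 (since 46, 131 are distinct squarefree integers > 1 with 6026 not a perfect square). To show equality we compute the minimal polynomial of γ. From γ = √46 + √131: γ^2 = 46 + 2√(6026) + 131 = 177 + 2√(6026), so γ^2 - 177 = 2√(6026); squaring, (γ^2 - 177)^2 = 4·6026, i.e. γ^4 - 354γ^2 + 31329 - 24104 = 0, i.e. γ^4 - 354γ^2 + 7225 = 0. So γ is a root of x^4 - 354x^2 + 7225. This polynomial is irreducible over Q: it has no rational root (each ±√46 ± √131 is irrational), and any factorization into two quadratics over Q would force √(6026) ∈ Q (pairing opposite roots) or √46, √131 ∈ Q (other pairings), all impossible. Hence [Q(γ):Q] = 4 = [Q(√46, √131):Q], so Q(γ) = Q(√46, √131).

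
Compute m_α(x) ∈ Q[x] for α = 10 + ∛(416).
m_α(x) = x^3 - 30x^2 + 300x - 1416

Set β = α - 10 = ∛(416), so β^3 = 416. Then (α - 10)^3 - 416 = 0, i.e. α is a root of g(x) = (x - 10)^3 - 416 = x^3 - 30x^2 + 300x - 1416. Since g(x) = h(x - 10) where h(x) = x^3 - 416, and h is irreducible over Q (because 416 is not a perfect cube, so h has no rational root, and a monic cubic with no rational root is irreducible), g is also irreducible (irreducibility is preserved under the substitution x → x - 10). Hence m_α(x) = x^3 - 30x^2 + 300x - 1416.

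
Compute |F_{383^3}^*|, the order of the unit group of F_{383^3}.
|F_{383^3}^*| = 56181886

F_{383^3} has 383^3 = 56181887 elements; its multiplicative group consists of all nonzero elements, so |F_{383^3}^*| = 56181887 - 1 = 56181886. (It is cyclic since any finite subgroup of the multiplicative group of a field is cyclic.)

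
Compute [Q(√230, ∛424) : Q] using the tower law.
[Q(√230, ∛424) : Q] = 6

Let L = Q(√230, ∛424). Since Q(√230) ⊂ L and [Q(√230):Q] = 2, the tower law gives 2 | [L:Q]. Likewise Q(∛424) ⊂ L with [Q(∛424):Q] = 3 (because 424 is not a perfect cube), so 3 | [L:Q]. As gcd(2,3) = 1, [L:Q] is divisible by 6. Conversely L is generated over Q by √230 and ∛424, so [L:Q] ≤ 2·3 = 6. Therefore [Q(√230, ∛424) : Q] = 6.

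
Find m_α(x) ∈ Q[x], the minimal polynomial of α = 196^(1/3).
m_α(x) = x^3 - 196

α satisfies α^3 = 196, so x^3 - 196 annihilates α. By the rational root test, a rational root p/q (in lowest terms) of x^3 - 196 would satisfy p^3 = 196 q^3, forcing q = 1 and p^3 = 196; but 196 is not a perfect cube, contradiction. A monic cubic over Q with no rational root is irreducible (any nontrivial factorization would include a linear factor). Hence x^3 - 196 is the minimal polynomial of α, and in particular [Q(α):Q] = 3.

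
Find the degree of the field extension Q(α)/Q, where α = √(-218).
[Q(α):Q] = 2

[Q(α):Q] equals the degree of the minimal polynomial of α. Here α^2 = -218 and x^2 + 218 is irreducible (d = -218 is squarefree, ≠ 1, hence not a square), so deg(m_α) = 2. Thus [Q(α):Q] = 2.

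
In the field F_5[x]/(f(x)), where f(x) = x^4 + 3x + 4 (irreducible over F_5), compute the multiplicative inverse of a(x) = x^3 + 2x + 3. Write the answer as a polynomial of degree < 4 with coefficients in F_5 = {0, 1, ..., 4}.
a(x)^(-1) ≡ x^3 + 3x^2 + 2x + 4 (mod f(x))

Since f is irreducible over F_5, F_5[x]/(f) is a field and a(x) ≠ 0 has an inverse. Apply the extended Euclidean algorithm to f(x) and a(x) in F_5[x]: f(x) = (x)·a(x) + (3x^2 + 4);  a(x) = (2x)·(3x^2 + 4) + (4x + 3);  (3x^2 + 4) = (2x + 1)·(4x + 3) + (1). The last nonzero remainder is the constant 1 = gcd(f, a) in F_5. Back-substituting through the division chain expresses 1 = s(x)·a(x) + t(x)·f(x) with s(x) ≡ x^3 + 3x^2 + 2x + 4 (mod f), so a(x)^(-1) ≡ s(x) = x^3 + 3x^2 + 2x + 4 (mod f). Check: (x^3 + 2x + 3)·(x^3 + 3x^2 + 2x + 4) = x^6 + 3x^5 + 4x^4 + 3x^3 + 3x^2 + 4x + 2 ≡ 1 (mod x^4 + 3x + 4).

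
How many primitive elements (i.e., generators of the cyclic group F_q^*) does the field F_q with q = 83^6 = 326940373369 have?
There are φ(326940373368) = 86063523840 primitive elements

F_q^* is cyclic of order q - 1 = 326940373368. A cyclic group of order m has exactly φ(m) generators. Here m = 326940373368 = 2^3 · 3^2 · 7 · 19 · 41 · 367 · 2269, so the number of primitive elements is φ(326940373368) = 86063523840.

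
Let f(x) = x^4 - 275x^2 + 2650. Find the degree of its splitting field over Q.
[K : Q] = 4

Solving the quadratic in x^2: x^2 = (275 ± √(275^2 - 4·2650))/2 = (275 ± √65025)/2 = (275 ± 255)/2, giving x^2 = 265 or x^2 = 10. So f(x) = (x^2 - 265)(x^2 - 10) and the roots of f are ±√265, ±√10. Hence the splitting field is K = Q(√265, √10). Since 265 and 10 are distinct squarefree integers > 1, their product 2650 is not a perfect square, so √10 ∉ Q(√265). By the tower law [K:Q] = [Q(√265,√10):Q(√265)] · [Q(√265):Q] = 2 · 2 = 4.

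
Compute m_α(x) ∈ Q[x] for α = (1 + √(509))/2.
m_α(x) = x^2 - x - 127

From 2α - 1 = √(509), squaring gives (2α - 1)^2 = 509, i.e. 4α^2 - 4α + 1 = 509, so α^2 - α + (1 - 509)/4 = 0. Since 509 ≡ 1 (mod 4), (1 - 509)/4 = -127 ∈ Z. The polynomial x^2 - x - 127 has discriminant 1 - 4·(-127) = 509, which is not a perfect square in Q (d = 509 is squarefree and ≠ 1), so x^2 - x - 127 is irreducible over Q. It is the minimal polynomial of α.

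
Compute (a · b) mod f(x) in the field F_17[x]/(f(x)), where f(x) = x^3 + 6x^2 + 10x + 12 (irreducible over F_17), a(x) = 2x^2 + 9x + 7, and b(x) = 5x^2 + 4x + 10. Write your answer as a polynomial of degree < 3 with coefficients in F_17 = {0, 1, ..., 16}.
a · b ≡ 16x^2 + 1 (mod f(x))

Multiply in F_17[x]: a(x)·b(x) = (2x^2 + 9x + 7)·(5x^2 + 4x + 10) = 10x^4 + 2x^3 + 6x^2 + 16x + 2. This has degree ≥ 3, so divide by f(x) over F_17: 10x^4 + 2x^3 + 6x^2 + 16x + 2 = (10x + 10)·(x^3 + 6x^2 + 10x + 12) + (16x^2 + 1). Hence a·b ≡ 16x^2 + 1 (mod f). (F_17[x]/(f) is a field with 17^3 = 4913 elements since f is irreducible of degree 3.)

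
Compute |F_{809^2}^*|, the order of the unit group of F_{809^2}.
|F_{809^2}^*| = 654480

F_{809^2} has 809^2 = 654481 elements; its multiplicative group consists of all nonzero elements, so |F_{809^2}^*| = 654481 - 1 = 654480. (It is cyclic since any finite subgroup of the multiplicative group of a field is cyclic.)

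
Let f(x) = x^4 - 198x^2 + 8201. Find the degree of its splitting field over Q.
[K : Q] = 4

Solving the quadratic in x^2: x^2 = (198 ± √(198^2 - 4·8201))/2 = (198 ± √6400)/2 = (198 ± 80)/2, giving x^2 = 139 or x^2 = 59. So f(x) = (x^2 - 139)(x^2 - 59) and the roots of f are ±√139, ±√59. Hence the splitting field is K = Q(√139, √59). Since 139 and 59 are distinct squarefree integers > 1, their product 8201 is not a perfect square, so √59 ∉ Q(√139). By the tower law [K:Q] = [Q(√139,√59):Q(√139)] · [Q(√139):Q] = 2 · 2 = 4.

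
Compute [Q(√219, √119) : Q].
[Q(√219, √119) : Q] = 4

[Q(√219):Q] = 2 (min poly x^2 - 219, irreducible since 219 is squarefree > 1). For the top step, suppose √119 ∈ Q(√219), say √119 = c + d√219 with c, d ∈ Q. Squaring: 119 = c^2 + 219d^2 + 2cd√219. Since √219 ∉ Q this forces 2cd = 0. If d = 0 then √119 = c ∈ Q, contradicting 119 squarefree > 1. If c = 0 then 119 = 219d^2, so 219·119 = (219d)^2 is a perfect square in Q — but 219·119 = 26061 is not a perfect square (since 219 and 119 are distinct squarefree integers). Contradiction. Hence √119 ∉ Q(√219), so x^2 - 119 stays irreducible over Q(√219) and [Q(√219, √119) : Q(√219)] = 2. By the tower law, [Q(√219, √119) : Q] = 2 · 2 = 4.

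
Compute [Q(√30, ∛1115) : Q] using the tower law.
[Q(√30, ∛1115) : Q] = 6

Let L = Q(√30, ∛1115). Since Q(√30) ⊂ L and [Q(√30):Q] = 2, the tower law gives 2 | [L:Q]. Likewise Q(∛1115) ⊂ L with [Q(∛1115):Q] = 3 (because 1115 is not a perfect cube), so 3 | [L:Q]. As gcd(2,3) = 1, [L:Q] is divisible by 6. Conversely L is generated over Q by √30 and ∛1115, so [L:Q] ≤ 2·3 = 6. Therefore [Q(√30, ∛1115) : Q] = 6.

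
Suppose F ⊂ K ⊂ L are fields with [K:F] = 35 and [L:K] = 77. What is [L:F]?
[L:F] = 2695

The tower law says that for any tower of field extensions F ⊂ K ⊂ L with finite degrees, [L:F] = [L:K] · [K:F]. Here this gives [L:F] = 77 · 35 = 2695.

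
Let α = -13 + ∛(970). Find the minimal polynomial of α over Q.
m_α(x) = x^3 + 39x^2 + 507x + 1227

Set β = α + 13 = ∛(970), so β^3 = 970. Then (α + 13)^3 - 970 = 0, i.e. α is a root of g(x) = (x + 13)^3 - 970 = x^3 + 39x^2 + 507x + 1227. Since g(x) = h(x + 13) where h(x) = x^3 - 970, and h is irreducible over Q (because 970 is not a perfect cube, so h has no rational root, and a monic cubic with no rational root is irreducible), g is also irreducible (irreducibility is preserved under the substitution x → x + 13). Hence m_α(x) = x^3 + 39x^2 + 507x + 1227.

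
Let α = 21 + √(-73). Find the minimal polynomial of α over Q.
m_α(x) = x^2 - 42x + 514

From α - 21 = √(-73), squaring gives (α - 21)^2 = -73, i.e. α^2 - 42α + 441 = -73, so α^2 - 42α + 514 = 0. The discriminant of x^2 - 42x + 514 is (-42)^2 - 4·(514) = 1764 - 2056 = -292, and 4·(-73) is not a perfect square in Q since -73 is squarefree and ≠ 1. Hence x^2 - 42x + 514 is irreducible over Q and is the minimal polynomial of α.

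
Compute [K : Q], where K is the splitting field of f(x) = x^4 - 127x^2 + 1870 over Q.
[K : Q] = 4

Solving the quadratic in x^2: x^2 = (127 ± √(127^2 - 4·1870))/2 = (127 ± √8649)/2 = (127 ± 93)/2, giving x^2 = 110 or x^2 = 17. So f(x) = (x^2 - 110)(x^2 - 17) and the roots of f are ±√110, ±√17. Hence the splitting field is K = Q(√110, √17). Since 110 and 17 are distinct squarefree integers > 1, their product 1870 is not a perfect square, so √17 ∉ Q(√110). By the tower law [K:Q] = [Q(√110,√17):Q(√110)] · [Q(√110):Q] = 2 · 2 = 4.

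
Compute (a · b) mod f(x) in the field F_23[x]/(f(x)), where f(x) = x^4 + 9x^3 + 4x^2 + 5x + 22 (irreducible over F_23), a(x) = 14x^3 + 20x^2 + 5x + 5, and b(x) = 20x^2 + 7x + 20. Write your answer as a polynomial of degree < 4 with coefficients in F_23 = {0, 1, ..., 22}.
a · b ≡ 3x^3 + x^2 + 14x + 10 (mod f(x))

Multiply in F_23[x]: a(x)·b(x) = (14x^3 + 20x^2 + 5x + 5)·(20x^2 + 7x + 20) = 4x^5 + 15x^4 + 14x^3 + 6x^2 + 20x + 8. This has degree ≥ 4, so divide by f(x) over F_23: 4x^5 + 15x^4 + 14x^3 + 6x^2 + 20x + 8 = (4x + 2)·(x^4 + 9x^3 + 4x^2 + 5x + 22) + (3x^3 + x^2 + 14x + 10). Hence a·b ≡ 3x^3 + x^2 + 14x + 10 (mod f). (F_23[x]/(f) is a field with 23^4 = 279841 elements since f is irreducible of degree 4.)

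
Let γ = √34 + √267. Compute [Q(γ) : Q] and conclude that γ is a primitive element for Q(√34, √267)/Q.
[Q(γ) : Q] = 4 (equivalently, Q(γ) = Q(√34, √267))

Obviously Q(γ) ⊆ Q(√34, √267), and [Q(√34, √267):Q] = 4 (since 34, 267 are distinct squarefree integers > 1 with 9078 not a perfect square). To show equality we compute the minimal polynomial of γ. From γ = √34 + √267: γ^2 = 34 + 2√(9078) + 267 = 301 + 2√(9078), so γ^2 - 301 = 2√(9078); squaring, (γ^2 - 301)^2 = 4·9078, i.e. γ^4 - 602γ^2 + 90601 - 36312 = 0, i.e. γ^4 - 602γ^2 + 54289 = 0. So γ is a root of x^4 - 602x^2 + 54289. This polynomial is irreducible over Q: it has no rational root (each ±√34 ± √267 is irrational), and any factorization into two quadratics over Q would force √(9078) ∈ Q (pairing opposite roots) or √34, √267 ∈ Q (other pairings), all impossible. Hence [Q(γ):Q] = 4 = [Q(√34, √267):Q], so Q(γ) = Q(√34, √267).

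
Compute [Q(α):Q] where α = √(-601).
[Q(α):Q] = 2

[Q(α):Q] equals the degree of the minimal polynomial of α. Here α^2 = -601 and x^2 + 601 is irreducible (d = -601 is squarefree, ≠ 1, hence not a square), so deg(m_α) = 2. Thus [Q(α):Q] = 2.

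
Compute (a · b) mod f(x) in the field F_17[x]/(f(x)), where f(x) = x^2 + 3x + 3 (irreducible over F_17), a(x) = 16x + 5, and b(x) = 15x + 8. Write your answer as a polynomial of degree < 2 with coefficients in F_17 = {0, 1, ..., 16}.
a · b ≡ 10x (mod f(x))

Multiply in F_17[x]: a(x)·b(x) = (16x + 5)·(15x + 8) = 2x^2 + 16x + 6. This has degree ≥ 2, so divide by f(x) over F_17: 2x^2 + 16x + 6 = (2)·(x^2 + 3x + 3) + (10x). Hence a·b ≡ 10x (mod f). (F_17[x]/(f) is a field with 17^2 = 289 elements since f is irreducible of degree 2.)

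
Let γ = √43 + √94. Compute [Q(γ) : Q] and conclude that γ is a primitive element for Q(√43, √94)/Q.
[Q(γ) : Q] = 4 (equivalently, Q(γ) = Q(√43, √94))

Obviously Q(γ) ⊆ Q(√43, √94), and [Q(√43, √94):Q] = 4 (since 43, 94 are distinct squarefree integers > 1 with 4042 not a perfect square). To show equality we compute the minimal polynomial of γ. From γ = √43 + √94: γ^2 = 43 + 2√(4042) + 94 = 137 + 2√(4042), so γ^2 - 137 = 2√(4042); squaring, (γ^2 - 137)^2 = 4·4042, i.e. γ^4 - 274γ^2 + 18769 - 16168 = 0, i.e. γ^4 - 274γ^2 + 2601 = 0. So γ is a root of x^4 - 274x^2 + 2601. This polynomial is irreducible over Q: it has no rational root (each ±√43 ± √94 is irrational), and any factorization into two quadratics over Q would force √(4042) ∈ Q (pairing opposite roots) or √43, √94 ∈ Q (other pairings), all impossible. Hence [Q(γ):Q] = 4 = [Q(√43, √94):Q], so Q(γ) = Q(√43, √94).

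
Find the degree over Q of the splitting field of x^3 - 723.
[K : Q] = 6

The roots of x^3 - 723 are ∛723, ω∛723, ω^2∛723 where ω = e^(2πi/3) is a primitive cube root of unity, so K = Q(∛723, ω). Now [Q(∛723):Q] = 3 (since 723 is not a perfect cube, x^3 - 723 is irreducible) and [Q(ω):Q] = 2. Both 2 and 3 divide [K:Q], and [K:Q] ≤ 3·2 = 6, so [K:Q] = 6. (Equivalently: Q(∛723) ⊂ R but ω ∉ R, so [K : Q(∛723)] = 2.)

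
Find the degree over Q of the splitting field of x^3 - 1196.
[K : Q] = 6

The roots of x^3 - 1196 are ∛1196, ω∛1196, ω^2∛1196 where ω = e^(2πi/3) is a primitive cube root of unity, so K = Q(∛1196, ω). Now [Q(∛1196):Q] = 3 (since 1196 is not a perfect cube, x^3 - 1196 is irreducible) and [Q(ω):Q] = 2. Both 2 and 3 divide [K:Q], and [K:Q] ≤ 3·2 = 6, so [K:Q] = 6. (Equivalently: Q(∛1196) ⊂ R but ω ∉ R, so [K : Q(∛1196)] = 2.)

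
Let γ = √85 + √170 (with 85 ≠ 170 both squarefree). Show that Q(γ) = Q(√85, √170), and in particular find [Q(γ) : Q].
[Q(γ) : Q] = 4 (equivalently, Q(γ) = Q(√85, √170))

Obviously Q(γ) ⊆ Q(√85, √170), and [Q(√85, √170):Q] = 4 (since 85, 170 are distinct squarefree integers > 1 with 14450 not a perfect square). To show equality we compute the minimal polynomial of γ. From γ = √85 + √170: γ^2 = 85 + 2√(14450) + 170 = 255 + 2√(14450), so γ^2 - 255 = 2√(14450); squaring, (γ^2 - 255)^2 = 4·14450, i.e. γ^4 - 510γ^2 + 65025 - 57800 = 0, i.e. γ^4 - 510γ^2 + 7225 = 0. So γ is a root of x^4 - 510x^2 + 7225. This polynomial is irreducible over Q: it has no rational root (each ±√85 ± √170 is irrational), and any factorization into two quadratics over Q would force √(14450) ∈ Q (pairing opposite roots) or √85, √170 ∈ Q (other pairings), all impossible. Hence [Q(γ):Q] = 4 = [Q(√85, √170):Q], so Q(γ) = Q(√85, √170).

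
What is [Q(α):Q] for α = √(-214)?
[Q(α):Q] = 2

[Q(α):Q] equals the degree of the minimal polynomial of α. Here α^2 = -214 and x^2 + 214 is irreducible (d = -214 is squarefree, ≠ 1, hence not a square), so deg(m_α) = 2. Thus [Q(α):Q] = 2.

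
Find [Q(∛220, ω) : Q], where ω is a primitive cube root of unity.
[Q(∛220, ω) : Q] = 6

[Q(∛220):Q] = 3 (min poly x^3 - 220, irreducible since 220 is not a perfect cube). [Q(ω):Q] = 2 (min poly x^2 + x + 1). Since Q(∛220) ⊂ R and ω ∉ R, we have ω ∉ Q(∛220), so x^2 + x + 1 remains irreducible over Q(∛220) and [Q(∛220, ω) : Q(∛220)] = 2. By the tower law, [Q(∛220, ω) : Q] = 3 · 2 = 6. (In fact Q(∛220, ω) is the splitting field of x^3 - 220 over Q.)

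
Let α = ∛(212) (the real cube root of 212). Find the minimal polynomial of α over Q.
m_α(x) = x^3 - 212

α satisfies α^3 = 212, so x^3 - 212 annihilates α. By the rational root test, a rational root p/q (in lowest terms) of x^3 - 212 would satisfy p^3 = 212 q^3, forcing q = 1 and p^3 = 212; but 212 is not a perfect cube, contradiction. A monic cubic over Q with no rational root is irreducible (any nontrivial factorization would include a linear factor). Hence x^3 - 212 is the minimal polynomial of α, and in particular [Q(α):Q] = 3.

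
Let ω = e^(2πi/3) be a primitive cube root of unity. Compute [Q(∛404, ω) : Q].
[Q(∛404, ω) : Q] = 6

[Q(∛404):Q] = 3 (min poly x^3 - 404, irreducible since 404 is not a perfect cube). [Q(ω):Q] = 2 (min poly x^2 + x + 1). Since Q(∛404) ⊂ R and ω ∉ R, we have ω ∉ Q(∛404), so x^2 + x + 1 remains irreducible over Q(∛404) and [Q(∛404, ω) : Q(∛404)] = 2. By the tower law, [Q(∛404, ω) : Q] = 3 · 2 = 6. (In fact Q(∛404, ω) is the splitting field of x^3 - 404 over Q.)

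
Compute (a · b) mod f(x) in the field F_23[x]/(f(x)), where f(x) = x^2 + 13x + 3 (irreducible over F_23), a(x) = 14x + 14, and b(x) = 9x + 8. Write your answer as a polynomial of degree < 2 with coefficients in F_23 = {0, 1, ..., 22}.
a · b ≡ 3x + 10 (mod f(x))

Multiply in F_23[x]: a(x)·b(x) = (14x + 14)·(9x + 8) = 11x^2 + 8x + 20. This has degree ≥ 2, so divide by f(x) over F_23: 11x^2 + 8x + 20 = (11)·(x^2 + 13x + 3) + (3x + 10). Hence a·b ≡ 3x + 10 (mod f). (F_23[x]/(f) is a field with 23^2 = 529 elements since f is irreducible of degree 2.)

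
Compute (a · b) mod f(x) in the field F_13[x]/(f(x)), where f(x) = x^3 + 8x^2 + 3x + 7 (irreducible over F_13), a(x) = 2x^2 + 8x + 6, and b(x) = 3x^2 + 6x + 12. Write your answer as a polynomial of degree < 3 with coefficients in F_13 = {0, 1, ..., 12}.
a · b ≡ 12x^2 + 9x (mod f(x))

Multiply in F_13[x]: a(x)·b(x) = (2x^2 + 8x + 6)·(3x^2 + 6x + 12) = 6x^4 + 10x^3 + 12x^2 + 2x + 7. This has degree ≥ 3, so divide by f(x) over F_13: 6x^4 + 10x^3 + 12x^2 + 2x + 7 = (6x + 1)·(x^3 + 8x^2 + 3x + 7) + (12x^2 + 9x). Hence a·b ≡ 12x^2 + 9x (mod f). (F_13[x]/(f) is a field with 13^3 = 2197 elements since f is irreducible of degree 3.)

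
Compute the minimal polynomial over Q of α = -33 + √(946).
m_α(x) = x^2 + 66x + 143

From α + 33 = √(946), squaring gives (α + 33)^2 = 946, i.e. α^2 + 66α + 1089 = 946, so α^2 + 66α + 143 = 0. The discriminant of x^2 + 66x + 143 is (66)^2 - 4·(143) = 4356 - 572 = 3784, and 4·(946) is not a perfect square in Q since 946 is squarefree and ≠ 1. Hence x^2 + 66x + 143 is irreducible over Q and is the minimal polynomial of α.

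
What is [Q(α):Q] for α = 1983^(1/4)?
[Q(α):Q] = 4

α is a root of x^4 - 1983. By Eisenstein's criterion at the prime p = 3 (which divides the constant term 1983 but p^2 = 9 does not, since 1983 is squarefree), x^4 - 1983 is irreducible over Q. Hence [Q(α):Q] = 4.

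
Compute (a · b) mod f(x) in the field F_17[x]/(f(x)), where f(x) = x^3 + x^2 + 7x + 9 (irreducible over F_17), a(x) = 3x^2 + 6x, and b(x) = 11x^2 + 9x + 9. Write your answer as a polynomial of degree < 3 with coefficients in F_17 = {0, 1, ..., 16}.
a · b ≡ 11x^2 + 4 (mod f(x))

Multiply in F_17[x]: a(x)·b(x) = (3x^2 + 6x)·(11x^2 + 9x + 9) = 16x^4 + 8x^3 + 13x^2 + 3x. This has degree ≥ 3, so divide by f(x) over F_17: 16x^4 + 8x^3 + 13x^2 + 3x = (16x + 9)·(x^3 + x^2 + 7x + 9) + (11x^2 + 4). Hence a·b ≡ 11x^2 + 4 (mod f). (F_17[x]/(f) is a field with 17^3 = 4913 elements since f is irreducible of degree 3.)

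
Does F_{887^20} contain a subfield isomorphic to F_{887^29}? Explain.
No: F_{887^29} is not a subfield of F_{887^20}

F_{p^m} embeds in F_{p^n} iff m | n. Here 29 ∤ 20 (since 20 = 0·29 + 20 with remainder 20 ≠ 0), so F_{887^29} is not a subfield of F_{887^20}. Equivalently: if it were, the tower law would give 29 = [F_{887^29}:F_887] dividing [F_{887^20}:F_887] = 20, contradiction.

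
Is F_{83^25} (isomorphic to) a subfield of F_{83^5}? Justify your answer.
No: F_{83^25} is not a subfield of F_{83^5}

F_{p^m} embeds in F_{p^n} iff m | n. Here 25 ∤ 5 (since 5 = 0·25 + 5 with remainder 5 ≠ 0), so F_{83^25} is not a subfield of F_{83^5}. Equivalently: if it were, the tower law would give 25 = [F_{83^25}:F_83] dividing [F_{83^5}:F_83] = 5, contradiction.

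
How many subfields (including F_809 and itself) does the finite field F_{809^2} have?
F_{809^2} has 2 subfields

The subfields of F_{p^n} are exactly the fields F_{p^d} for d | n (each is the fixed field of the unique index-d subgroup of Gal(F_{p^n}/F_p) ≅ Z/nZ). The divisors of n = 2 are {1, 2}, giving 2 subfields: F_{809^1}, F_{809^2}.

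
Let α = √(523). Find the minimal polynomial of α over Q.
m_α(x) = x^2 - 523

α satisfies α^2 - 523 = 0, so x^2 - 523 annihilates α. Since d = 523 is squarefree and ≠ 1, it is not a perfect square in Q, so x^2 - 523 has no rational root and is therefore irreducible over Q (a degree-2 polynomial over a field is irreducible iff it has no root). Hence m_α(x) = x^2 - 523.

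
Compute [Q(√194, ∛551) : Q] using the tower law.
[Q(√194, ∛551) : Q] = 6

Let L = Q(√194, ∛551). Since Q(√194) ⊂ L and [Q(√194):Q] = 2, the tower law gives 2 | [L:Q]. Likewise Q(∛551) ⊂ L with [Q(∛551):Q] = 3 (because 551 is not a perfect cube), so 3 | [L:Q]. As gcd(2,3) = 1, [L:Q] is divisible by 6. Conversely L is generated over Q by √194 and ∛551, so [L:Q] ≤ 2·3 = 6. Therefore [Q(√194, ∛551) : Q] = 6.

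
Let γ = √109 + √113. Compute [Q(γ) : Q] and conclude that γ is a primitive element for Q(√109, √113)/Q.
[Q(γ) : Q] = 4 (equivalently, Q(γ) = Q(√109, √113))

Obviously Q(γ) ⊆ Q(√109, √113), and [Q(√109, √113):Q] = 4 (since 109, 113 are distinct squarefree integers > 1 with 12317 not a perfect square). To show equality we compute the minimal polynomial of γ. From γ = √109 + √113: γ^2 = 109 + 2√(12317) + 113 = 222 + 2√(12317), so γ^2 - 222 = 2√(12317); squaring, (γ^2 - 222)^2 = 4·12317, i.e. γ^4 - 444γ^2 + 49284 - 49268 = 0, i.e. γ^4 - 444γ^2 + 16 = 0. So γ is a root of x^4 - 444x^2 + 16. This polynomial is irreducible over Q: it has no rational root (each ±√109 ± √113 is irrational), and any factorization into two quadratics over Q would force √(12317) ∈ Q (pairing opposite roots) or √109, √113 ∈ Q (other pairings), all impossible. Hence [Q(γ):Q] = 4 = [Q(√109, √113):Q], so Q(γ) = Q(√109, √113).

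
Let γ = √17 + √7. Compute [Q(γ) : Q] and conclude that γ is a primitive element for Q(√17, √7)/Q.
[Q(γ) : Q] = 4 (equivalently, Q(γ) = Q(√17, √7))

Obviously Q(γ) ⊆ Q(√17, √7), and [Q(√17, √7):Q] = 4 (since 17, 7 are distinct squarefree integers > 1 with 119 not a perfect square). To show equality we compute the minimal polynomial of γ. From γ = √17 + √7: γ^2 = 17 + 2√(119) + 7 = 24 + 2√(119), so γ^2 - 24 = 2√(119); squaring, (γ^2 - 24)^2 = 4·119, i.e. γ^4 - 48γ^2 + 576 - 476 = 0, i.e. γ^4 - 48γ^2 + 100 = 0. So γ is a root of x^4 - 48x^2 + 100. This polynomial is irreducible over Q: it has no rational root (each ±√17 ± √7 is irrational), and any factorization into two quadratics over Q would force √(119) ∈ Q (pairing opposite roots) or √17, √7 ∈ Q (other pairings), all impossible. Hence [Q(γ):Q] = 4 = [Q(√17, √7):Q], so Q(γ) = Q(√17, √7).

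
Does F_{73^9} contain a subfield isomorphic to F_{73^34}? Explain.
No: F_{73^34} is not a subfield of F_{73^9}

F_{p^m} embeds in F_{p^n} iff m | n. Here 34 ∤ 9 (since 9 = 0·34 + 9 with remainder 9 ≠ 0), so F_{73^34} is not a subfield of F_{73^9}. Equivalently: if it were, the tower law would give 34 = [F_{73^34}:F_73] dividing [F_{73^9}:F_73] = 9, contradiction.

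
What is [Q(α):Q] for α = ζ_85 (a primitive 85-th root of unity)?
[Q(α):Q] = 64

The minimal polynomial of ζ_85 over Q is the 85-th cyclotomic polynomial Φ_85(x), which is irreducible over Q and has degree φ(85) = 64. Hence [Q(α):Q] = φ(85) = 64.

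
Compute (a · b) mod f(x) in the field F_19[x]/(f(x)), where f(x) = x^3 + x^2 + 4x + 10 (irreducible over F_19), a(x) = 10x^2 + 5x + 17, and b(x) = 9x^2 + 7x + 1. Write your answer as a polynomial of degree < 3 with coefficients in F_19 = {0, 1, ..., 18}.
a · b ≡ 3x^2 + 17x + 14 (mod f(x))

Multiply in F_19[x]: a(x)·b(x) = (10x^2 + 5x + 17)·(9x^2 + 7x + 1) = 14x^4 + x^3 + 8x^2 + 10x + 17. This has degree ≥ 3, so divide by f(x) over F_19: 14x^4 + x^3 + 8x^2 + 10x + 17 = (14x + 6)·(x^3 + x^2 + 4x + 10) + (3x^2 + 17x + 14). Hence a·b ≡ 3x^2 + 17x + 14 (mod f). (F_19[x]/(f) is a field with 19^3 = 6859 elements since f is irreducible of degree 3.)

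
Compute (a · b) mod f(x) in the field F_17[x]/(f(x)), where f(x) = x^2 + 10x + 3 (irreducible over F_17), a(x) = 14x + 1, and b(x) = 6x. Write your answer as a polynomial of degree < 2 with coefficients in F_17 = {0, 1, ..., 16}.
a · b ≡ 16x + 3 (mod f(x))

Multiply in F_17[x]: a(x)·b(x) = (14x + 1)·(6x) = 16x^2 + 6x. This has degree ≥ 2, so divide by f(x) over F_17: 16x^2 + 6x = (16)·(x^2 + 10x + 3) + (16x + 3). Hence a·b ≡ 16x + 3 (mod f). (F_17[x]/(f) is a field with 17^2 = 289 elements since f is irreducible of degree 2.)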